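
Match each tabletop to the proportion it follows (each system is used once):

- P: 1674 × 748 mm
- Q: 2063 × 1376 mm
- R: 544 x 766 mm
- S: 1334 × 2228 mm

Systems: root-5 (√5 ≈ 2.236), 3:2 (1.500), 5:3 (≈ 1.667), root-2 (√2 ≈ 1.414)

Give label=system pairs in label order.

P=root-5, Q=3:2, R=root-2, S=5:3

Ratios: P ≈ 2.238; Q ≈ 1.499; R ≈ 1.408; S ≈ 1.670.
Targets: root-5 ≈ 2.236; 3:2 ≈ 1.500; 5:3 ≈ 1.667; root-2 ≈ 1.414.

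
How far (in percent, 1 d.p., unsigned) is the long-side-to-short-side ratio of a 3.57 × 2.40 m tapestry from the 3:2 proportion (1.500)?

Ratio = 3.57 / 2.40 ≈ 1.4875.
Ideal 3:2 = 1.5000. |1.4875 − 1.5000| / 1.5000 ≈ 0.83% → 0.8%.

0.8%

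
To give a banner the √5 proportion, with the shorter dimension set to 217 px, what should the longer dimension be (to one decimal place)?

root-5 ≈ 2.23607.
Longer side = 217 × 2.23607 ≈ 485.227 → 485.2 px.

485.2 px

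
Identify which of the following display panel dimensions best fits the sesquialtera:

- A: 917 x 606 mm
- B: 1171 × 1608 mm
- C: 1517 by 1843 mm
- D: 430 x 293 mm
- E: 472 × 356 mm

A

Ratios (long/short): A ≈ 1.513; B ≈ 1.373; C ≈ 1.215; D ≈ 1.468; E ≈ 1.326.
3:2 ≈ 1.500; option A is nearest (Δ 0.013).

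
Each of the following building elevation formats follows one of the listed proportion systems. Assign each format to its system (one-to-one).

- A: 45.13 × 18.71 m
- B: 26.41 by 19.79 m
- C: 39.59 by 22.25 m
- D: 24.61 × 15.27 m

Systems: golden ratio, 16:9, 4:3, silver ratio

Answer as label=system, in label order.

A = 45.13/18.71 ≈ 2.412 → silver ratio (2.414)
B = 26.41/19.79 ≈ 1.335 → 4:3 (1.333)
C = 39.59/22.25 ≈ 1.779 → 16:9 (1.778)
D = 24.61/15.27 ≈ 1.612 → golden ratio (1.618)

A=silver ratio, B=4:3, C=16:9, D=golden ratio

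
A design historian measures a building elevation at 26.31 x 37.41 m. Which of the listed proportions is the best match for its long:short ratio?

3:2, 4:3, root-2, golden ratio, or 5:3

37.41/26.31 ≈ 1.422. Nearest candidates are root-2 (1.414, off by 0.008) and 3:2 (1.500, off by 0.078).

root-2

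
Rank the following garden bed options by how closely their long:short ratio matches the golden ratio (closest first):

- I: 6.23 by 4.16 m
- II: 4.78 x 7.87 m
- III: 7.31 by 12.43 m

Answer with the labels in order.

I: 6.23/4.16 ≈ 1.498 → |1.498 − 1.618| = 0.120
II: 7.87/4.78 ≈ 1.646 → |1.646 − 1.618| = 0.028
III: 12.43/7.31 ≈ 1.700 → |1.700 − 1.618| = 0.082

II, III, I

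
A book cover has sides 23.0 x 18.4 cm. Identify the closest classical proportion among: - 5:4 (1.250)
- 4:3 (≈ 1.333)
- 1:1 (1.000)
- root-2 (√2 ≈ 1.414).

5:4

23.0/18.4 ≈ 1.250. Nearest candidates are 5:4 (1.250, off by 0.000) and 4:3 (1.333, off by 0.083).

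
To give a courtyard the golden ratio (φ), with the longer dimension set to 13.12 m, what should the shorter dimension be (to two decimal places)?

8.11 m

golden ratio ≈ 1.61803.
Shorter side = 13.12 ÷ 1.61803 ≈ 8.1086 → 8.11 m.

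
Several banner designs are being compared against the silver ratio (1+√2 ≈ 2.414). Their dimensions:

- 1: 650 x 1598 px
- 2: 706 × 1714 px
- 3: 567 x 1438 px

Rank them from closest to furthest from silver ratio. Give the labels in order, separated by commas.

Ratios: 1 = 1598 / 650 ≈ 2.458; 2 = 1714 / 706 ≈ 2.428; 3 = 1438 / 567 ≈ 2.536.
|Δ from 2.414|: 1 0.044; 2 0.014; 3 0.122.

2, 1, 3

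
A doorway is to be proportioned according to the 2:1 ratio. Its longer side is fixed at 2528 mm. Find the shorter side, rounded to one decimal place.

2:1 = 2.00000.
Shorter side = 2528 ÷ 2.00000 ≈ 1264.000 → 1264.0 mm.

1264.0 mm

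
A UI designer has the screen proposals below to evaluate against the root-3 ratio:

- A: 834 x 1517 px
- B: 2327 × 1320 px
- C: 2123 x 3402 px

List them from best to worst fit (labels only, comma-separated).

Ratios: A = 1517 / 834 ≈ 1.819; B = 2327 / 1320 ≈ 1.763; C = 3402 / 2123 ≈ 1.602.
|Δ from 1.732|: A 0.087; B 0.031; C 0.130.

B, A, C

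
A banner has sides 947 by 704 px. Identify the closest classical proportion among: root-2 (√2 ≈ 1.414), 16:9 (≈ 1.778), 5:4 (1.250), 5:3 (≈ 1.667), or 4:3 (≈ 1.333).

Ratio = 947 / 704 ≈ 1.345.
Distances: root-2 1.414 (Δ 0.069); 16:9 1.778 (Δ 0.433); 5:4 1.250 (Δ 0.095); 5:3 1.667 (Δ 0.322); 4:3 1.333 (Δ 0.012).

4:3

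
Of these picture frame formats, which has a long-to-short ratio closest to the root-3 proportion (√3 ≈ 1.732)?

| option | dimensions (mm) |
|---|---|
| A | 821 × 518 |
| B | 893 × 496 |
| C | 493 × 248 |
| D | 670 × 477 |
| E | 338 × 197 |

Target root-3 ≈ 1.732.
A: 1.585 (Δ0.147)  B: 1.800 (Δ0.068)  C: 1.988 (Δ0.256)  D: 1.405 (Δ0.327)  E: 1.716 (Δ0.016)

E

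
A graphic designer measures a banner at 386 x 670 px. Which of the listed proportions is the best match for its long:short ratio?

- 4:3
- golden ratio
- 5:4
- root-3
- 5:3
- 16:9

root-3

670/386 ≈ 1.736. Nearest candidates are root-3 (1.732, off by 0.004) and 16:9 (1.778, off by 0.042).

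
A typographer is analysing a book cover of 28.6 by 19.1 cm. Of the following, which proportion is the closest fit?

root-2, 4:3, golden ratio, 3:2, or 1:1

3:2

28.6/19.1 ≈ 1.497. Nearest candidates are 3:2 (1.500, off by 0.003) and root-2 (1.414, off by 0.083).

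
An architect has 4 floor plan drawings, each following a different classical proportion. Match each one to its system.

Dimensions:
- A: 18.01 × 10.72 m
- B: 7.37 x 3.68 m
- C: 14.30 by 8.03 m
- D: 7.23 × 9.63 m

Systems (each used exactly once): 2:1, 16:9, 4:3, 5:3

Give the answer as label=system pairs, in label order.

A=5:3, B=2:1, C=16:9, D=4:3

A = 18.01/10.72 ≈ 1.680 → 5:3 (1.667)
B = 7.37/3.68 ≈ 2.003 → 2:1 (2.000)
C = 14.30/8.03 ≈ 1.781 → 16:9 (1.778)
D = 9.63/7.23 ≈ 1.332 → 4:3 (1.333)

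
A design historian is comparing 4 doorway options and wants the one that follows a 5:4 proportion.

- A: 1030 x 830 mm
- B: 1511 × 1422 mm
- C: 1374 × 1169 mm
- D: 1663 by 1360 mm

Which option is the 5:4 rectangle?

Ratios (long/short): A ≈ 1.241; B ≈ 1.063; C ≈ 1.175; D ≈ 1.223.
5:4 ≈ 1.250; option A is nearest (Δ 0.009).

A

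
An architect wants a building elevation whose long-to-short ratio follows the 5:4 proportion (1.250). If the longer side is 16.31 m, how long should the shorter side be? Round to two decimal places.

13.05 m

5:4 = 1.25000.
Shorter side = 16.31 ÷ 1.25000 ≈ 13.0480 → 13.05 m.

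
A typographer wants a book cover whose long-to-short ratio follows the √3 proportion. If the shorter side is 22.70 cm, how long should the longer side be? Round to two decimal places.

39.32 cm

root-3 ≈ 1.73205.
Longer side = 22.70 × 1.73205 ≈ 39.3175 → 39.32 cm.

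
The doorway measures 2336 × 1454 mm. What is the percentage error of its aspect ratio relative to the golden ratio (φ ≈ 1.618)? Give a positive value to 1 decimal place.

0.7%

Ratio = 2336 / 1454 ≈ 1.6066.
Ideal golden ratio ≈ 1.6180. |1.6066 − 1.6180| / 1.6180 ≈ 0.70% → 0.7%.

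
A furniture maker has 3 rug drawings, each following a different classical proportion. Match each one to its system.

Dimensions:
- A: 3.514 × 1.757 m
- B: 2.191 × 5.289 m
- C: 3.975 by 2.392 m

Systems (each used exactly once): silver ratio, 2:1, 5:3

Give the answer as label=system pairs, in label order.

A = 3.514/1.757 ≈ 2.000 → 2:1 (2.000)
B = 5.289/2.191 ≈ 2.414 → silver ratio (2.414)
C = 3.975/2.392 ≈ 1.662 → 5:3 (1.667)

A=2:1, B=silver ratio, C=5:3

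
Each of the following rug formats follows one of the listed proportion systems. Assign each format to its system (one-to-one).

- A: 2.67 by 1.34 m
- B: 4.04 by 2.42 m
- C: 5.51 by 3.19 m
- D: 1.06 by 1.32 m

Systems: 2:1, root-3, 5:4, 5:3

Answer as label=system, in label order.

Ratios: A ≈ 1.993; B ≈ 1.669; C ≈ 1.727; D ≈ 1.245.
Targets: 2:1 ≈ 2.000; root-3 ≈ 1.732; 5:4 ≈ 1.250; 5:3 ≈ 1.667.

A=2:1, B=5:3, C=root-3, D=5:4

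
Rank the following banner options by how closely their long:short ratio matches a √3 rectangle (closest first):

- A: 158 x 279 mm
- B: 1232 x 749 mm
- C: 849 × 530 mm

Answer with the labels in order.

A, B, C

A: 279/158 ≈ 1.766 → |1.766 − 1.732| = 0.034
B: 1232/749 ≈ 1.645 → |1.645 − 1.732| = 0.087
C: 849/530 ≈ 1.602 → |1.602 − 1.732| = 0.130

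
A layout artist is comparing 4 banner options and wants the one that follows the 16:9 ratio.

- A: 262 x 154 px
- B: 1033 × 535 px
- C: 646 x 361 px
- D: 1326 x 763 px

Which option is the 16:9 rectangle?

Ratios (long/short): A ≈ 1.701; B ≈ 1.931; C ≈ 1.789; D ≈ 1.738.
16:9 ≈ 1.778; option C is nearest (Δ 0.011).

C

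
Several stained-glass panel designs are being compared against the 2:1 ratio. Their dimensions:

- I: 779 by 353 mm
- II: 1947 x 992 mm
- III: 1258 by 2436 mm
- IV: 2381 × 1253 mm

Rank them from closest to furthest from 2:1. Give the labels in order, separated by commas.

Ratios: I = 779 / 353 ≈ 2.207; II = 1947 / 992 ≈ 1.963; III = 2436 / 1258 ≈ 1.936; IV = 2381 / 1253 ≈ 1.900.
|Δ from 2.000|: I 0.207; II 0.037; III 0.064; IV 0.100.

II, III, IV, I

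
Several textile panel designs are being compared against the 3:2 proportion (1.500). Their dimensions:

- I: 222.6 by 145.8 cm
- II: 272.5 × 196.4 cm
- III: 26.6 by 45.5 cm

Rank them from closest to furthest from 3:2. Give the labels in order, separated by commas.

I, II, III

I: 222.6/145.8 ≈ 1.527 → |1.527 − 1.500| = 0.027
II: 272.5/196.4 ≈ 1.387 → |1.387 − 1.500| = 0.113
III: 45.5/26.6 ≈ 1.711 → |1.711 − 1.500| = 0.211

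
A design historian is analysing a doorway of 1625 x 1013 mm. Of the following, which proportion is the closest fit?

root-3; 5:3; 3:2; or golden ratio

golden ratio

Ratio = 1625 / 1013 ≈ 1.604.
Distances: root-3 1.732 (Δ 0.128); 5:3 1.667 (Δ 0.063); 3:2 1.500 (Δ 0.104); golden ratio 1.618 (Δ 0.014).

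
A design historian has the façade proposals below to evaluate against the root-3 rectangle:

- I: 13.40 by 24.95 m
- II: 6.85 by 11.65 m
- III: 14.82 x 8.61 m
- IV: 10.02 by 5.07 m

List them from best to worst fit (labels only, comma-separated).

Ratios: I = 24.95 / 13.40 ≈ 1.862; II = 11.65 / 6.85 ≈ 1.701; III = 14.82 / 8.61 ≈ 1.721; IV = 10.02 / 5.07 ≈ 1.976.
|Δ from 1.732|: I 0.130; II 0.031; III 0.011; IV 0.244.

III, II, I, IV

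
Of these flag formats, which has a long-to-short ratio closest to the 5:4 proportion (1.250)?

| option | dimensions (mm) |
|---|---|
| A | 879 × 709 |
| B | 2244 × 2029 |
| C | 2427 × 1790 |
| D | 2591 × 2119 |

A

Ratios (long/short): A ≈ 1.240; B ≈ 1.106; C ≈ 1.356; D ≈ 1.223.
5:4 ≈ 1.250; option A is nearest (Δ 0.010).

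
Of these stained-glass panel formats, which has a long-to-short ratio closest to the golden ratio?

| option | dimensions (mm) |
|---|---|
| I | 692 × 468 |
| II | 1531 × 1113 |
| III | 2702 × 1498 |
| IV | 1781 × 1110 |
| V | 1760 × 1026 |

IV

Ratios (long/short): I ≈ 1.479; II ≈ 1.376; III ≈ 1.804; IV ≈ 1.605; V ≈ 1.715.
golden ratio ≈ 1.618; option IV is nearest (Δ 0.013).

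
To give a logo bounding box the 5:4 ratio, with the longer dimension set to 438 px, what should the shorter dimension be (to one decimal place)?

5:4 = 1.25000.
Shorter side = 438 ÷ 1.25000 ≈ 350.400 → 350.4 px.

350.4 px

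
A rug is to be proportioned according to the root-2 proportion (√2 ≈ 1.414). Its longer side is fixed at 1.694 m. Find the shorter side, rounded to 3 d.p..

root-2 ≈ 1.41421.
Shorter side = 1.694 ÷ 1.41421 ≈ 1.19784 → 1.198 m.

1.198 m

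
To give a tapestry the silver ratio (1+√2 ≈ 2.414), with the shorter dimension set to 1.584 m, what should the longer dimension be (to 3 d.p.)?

3.824 m

silver ratio ≈ 2.41421.
Longer side = 1.584 × 2.41421 ≈ 3.82411 → 3.824 m.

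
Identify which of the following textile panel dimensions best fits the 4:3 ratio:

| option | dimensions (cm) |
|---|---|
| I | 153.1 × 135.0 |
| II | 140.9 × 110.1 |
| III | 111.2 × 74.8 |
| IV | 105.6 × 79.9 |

Target 4:3 ≈ 1.333.
I: 1.134 (Δ0.199)  II: 1.280 (Δ0.053)  III: 1.487 (Δ0.154)  IV: 1.322 (Δ0.011)

IV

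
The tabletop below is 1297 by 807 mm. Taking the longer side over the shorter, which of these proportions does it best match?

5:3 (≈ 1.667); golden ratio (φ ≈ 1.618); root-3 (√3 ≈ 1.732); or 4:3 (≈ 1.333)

1297/807 ≈ 1.607. Nearest candidates are golden ratio (1.618, off by 0.011) and 5:3 (1.667, off by 0.060).

golden ratio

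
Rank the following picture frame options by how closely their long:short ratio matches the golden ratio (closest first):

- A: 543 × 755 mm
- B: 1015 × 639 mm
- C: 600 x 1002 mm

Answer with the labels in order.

Ratios: A = 755 / 543 ≈ 1.390; B = 1015 / 639 ≈ 1.588; C = 1002 / 600 ≈ 1.670.
|Δ from 1.618|: A 0.228; B 0.030; C 0.052.

B, C, A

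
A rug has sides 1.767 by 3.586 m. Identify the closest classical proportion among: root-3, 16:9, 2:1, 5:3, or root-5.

Ratio = 3.586 / 1.767 ≈ 2.029.
Distances: root-3 1.732 (Δ 0.297); 16:9 1.778 (Δ 0.251); 2:1 2.000 (Δ 0.029); 5:3 1.667 (Δ 0.362); root-5 2.236 (Δ 0.207).

2:1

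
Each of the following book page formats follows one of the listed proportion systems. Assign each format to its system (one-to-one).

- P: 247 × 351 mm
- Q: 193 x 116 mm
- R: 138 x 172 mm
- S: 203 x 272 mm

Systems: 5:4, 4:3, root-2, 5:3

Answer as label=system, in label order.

P=root-2, Q=5:3, R=5:4, S=4:3

Ratios: P ≈ 1.421; Q ≈ 1.664; R ≈ 1.246; S ≈ 1.340.
Targets: 5:4 ≈ 1.250; 4:3 ≈ 1.333; root-2 ≈ 1.414; 5:3 ≈ 1.667.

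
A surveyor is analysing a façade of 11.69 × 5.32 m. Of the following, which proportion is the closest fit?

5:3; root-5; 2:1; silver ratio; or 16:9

Ratio = 11.69 / 5.32 ≈ 2.197.
Distances: 5:3 1.667 (Δ 0.530); root-5 2.236 (Δ 0.039); 2:1 2.000 (Δ 0.197); silver ratio 2.414 (Δ 0.217); 16:9 1.778 (Δ 0.419).

root-5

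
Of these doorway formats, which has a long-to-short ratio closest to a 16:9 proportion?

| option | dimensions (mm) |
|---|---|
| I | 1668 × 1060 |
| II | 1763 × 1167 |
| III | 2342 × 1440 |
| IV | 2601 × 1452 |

Target 16:9 ≈ 1.778.
I: 1.574 (Δ0.204)  II: 1.511 (Δ0.267)  III: 1.626 (Δ0.152)  IV: 1.791 (Δ0.013)

IV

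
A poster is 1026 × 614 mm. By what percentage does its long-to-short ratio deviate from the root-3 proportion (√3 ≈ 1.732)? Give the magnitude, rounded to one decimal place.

Ratio = 1026 / 614 ≈ 1.6710.
Ideal root-3 ≈ 1.7321. |1.6710 − 1.7321| / 1.7321 ≈ 3.53% → 3.5%.

3.5%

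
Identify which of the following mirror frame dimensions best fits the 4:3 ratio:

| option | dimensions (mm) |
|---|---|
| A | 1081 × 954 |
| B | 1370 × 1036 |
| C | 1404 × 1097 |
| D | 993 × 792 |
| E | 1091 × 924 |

B

Ratios (long/short): A ≈ 1.133; B ≈ 1.322; C ≈ 1.280; D ≈ 1.254; E ≈ 1.181.
4:3 ≈ 1.333; option B is nearest (Δ 0.011).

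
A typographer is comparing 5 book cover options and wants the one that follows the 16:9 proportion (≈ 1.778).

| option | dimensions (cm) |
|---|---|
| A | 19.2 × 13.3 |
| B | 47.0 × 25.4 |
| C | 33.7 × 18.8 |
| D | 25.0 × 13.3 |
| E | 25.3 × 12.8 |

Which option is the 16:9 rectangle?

C

Target 16:9 ≈ 1.778.
A: 1.444 (Δ0.334)  B: 1.850 (Δ0.072)  C: 1.793 (Δ0.015)  D: 1.880 (Δ0.102)  E: 1.977 (Δ0.199)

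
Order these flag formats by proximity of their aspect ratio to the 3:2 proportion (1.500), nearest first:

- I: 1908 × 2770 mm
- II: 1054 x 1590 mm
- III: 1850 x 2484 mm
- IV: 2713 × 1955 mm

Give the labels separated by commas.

I: 2770/1908 ≈ 1.452 → |1.452 − 1.500| = 0.048
II: 1590/1054 ≈ 1.509 → |1.509 − 1.500| = 0.009
III: 2484/1850 ≈ 1.343 → |1.343 − 1.500| = 0.157
IV: 2713/1955 ≈ 1.388 → |1.388 − 1.500| = 0.112

II, I, IV, III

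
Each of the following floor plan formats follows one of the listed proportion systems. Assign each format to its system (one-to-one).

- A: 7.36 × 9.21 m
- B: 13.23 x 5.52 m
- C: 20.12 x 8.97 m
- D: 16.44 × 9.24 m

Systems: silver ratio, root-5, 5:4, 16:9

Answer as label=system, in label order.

Ratios: A ≈ 1.251; B ≈ 2.397; C ≈ 2.243; D ≈ 1.779.
Targets: silver ratio ≈ 2.414; root-5 ≈ 2.236; 5:4 ≈ 1.250; 16:9 ≈ 1.778.

A=5:4, B=silver ratio, C=root-5, D=16:9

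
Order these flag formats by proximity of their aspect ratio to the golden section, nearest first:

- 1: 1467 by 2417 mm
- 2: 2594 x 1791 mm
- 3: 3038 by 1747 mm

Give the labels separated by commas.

1, 3, 2

Ratios: 1 = 2417 / 1467 ≈ 1.648; 2 = 2594 / 1791 ≈ 1.448; 3 = 3038 / 1747 ≈ 1.739.
|Δ from 1.618|: 1 0.030; 2 0.170; 3 0.121.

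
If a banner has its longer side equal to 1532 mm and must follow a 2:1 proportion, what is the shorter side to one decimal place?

2:1 = 2.00000.
Shorter side = 1532 ÷ 2.00000 ≈ 766.000 → 766.0 mm.

766.0 mm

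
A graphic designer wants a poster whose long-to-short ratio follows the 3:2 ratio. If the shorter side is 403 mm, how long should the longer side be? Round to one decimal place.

3:2 = 1.50000.
Longer side = 403 × 1.50000 ≈ 604.500 → 604.5 mm.

604.5 mm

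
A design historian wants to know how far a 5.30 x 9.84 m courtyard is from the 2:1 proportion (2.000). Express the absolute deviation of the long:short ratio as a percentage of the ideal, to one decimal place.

7.2%

Ratio = 9.84 / 5.30 ≈ 1.8566.
Ideal 2:1 = 2.0000. |1.8566 − 2.0000| / 2.0000 ≈ 7.17% → 7.2%.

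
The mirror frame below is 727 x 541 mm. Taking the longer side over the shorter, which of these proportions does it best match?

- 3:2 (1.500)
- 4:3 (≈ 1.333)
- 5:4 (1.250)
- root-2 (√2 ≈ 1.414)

727/541 ≈ 1.344. Nearest candidates are 4:3 (1.333, off by 0.011) and root-2 (1.414, off by 0.070).

4:3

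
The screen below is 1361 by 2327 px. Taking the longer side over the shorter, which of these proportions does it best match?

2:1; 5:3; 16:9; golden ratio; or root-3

root-3

2327/1361 ≈ 1.710. Nearest candidates are root-3 (1.732, off by 0.022) and 5:3 (1.667, off by 0.043).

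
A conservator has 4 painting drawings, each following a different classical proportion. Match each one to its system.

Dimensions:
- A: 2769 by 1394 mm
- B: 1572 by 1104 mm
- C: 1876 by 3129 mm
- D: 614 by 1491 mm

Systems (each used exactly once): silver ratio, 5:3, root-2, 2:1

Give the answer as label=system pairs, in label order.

A=2:1, B=root-2, C=5:3, D=silver ratio

Ratios: A ≈ 1.986; B ≈ 1.424; C ≈ 1.668; D ≈ 2.428.
Targets: silver ratio ≈ 2.414; 5:3 ≈ 1.667; root-2 ≈ 1.414; 2:1 ≈ 2.000.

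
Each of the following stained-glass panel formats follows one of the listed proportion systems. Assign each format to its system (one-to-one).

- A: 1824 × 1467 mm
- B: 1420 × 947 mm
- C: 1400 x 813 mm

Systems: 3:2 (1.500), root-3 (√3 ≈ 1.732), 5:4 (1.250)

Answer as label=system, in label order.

A=5:4, B=3:2, C=root-3

A = 1824/1467 ≈ 1.243 → 5:4 (1.250)
B = 1420/947 ≈ 1.499 → 3:2 (1.500)
C = 1400/813 ≈ 1.722 → root-3 (1.732)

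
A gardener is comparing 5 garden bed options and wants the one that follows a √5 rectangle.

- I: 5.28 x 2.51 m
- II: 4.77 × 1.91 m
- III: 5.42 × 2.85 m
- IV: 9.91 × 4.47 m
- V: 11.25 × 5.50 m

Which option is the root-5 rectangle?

IV

Ratios (long/short): I ≈ 2.104; II ≈ 2.497; III ≈ 1.902; IV ≈ 2.217; V ≈ 2.045.
root-5 ≈ 2.236; option IV is nearest (Δ 0.019).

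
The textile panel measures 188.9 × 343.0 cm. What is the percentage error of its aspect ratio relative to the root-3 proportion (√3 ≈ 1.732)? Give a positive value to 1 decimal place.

Ratio = 343.0 / 188.9 ≈ 1.8158.
Ideal root-3 ≈ 1.7321. |1.8158 − 1.7321| / 1.7321 ≈ 4.83% → 4.8%.

4.8%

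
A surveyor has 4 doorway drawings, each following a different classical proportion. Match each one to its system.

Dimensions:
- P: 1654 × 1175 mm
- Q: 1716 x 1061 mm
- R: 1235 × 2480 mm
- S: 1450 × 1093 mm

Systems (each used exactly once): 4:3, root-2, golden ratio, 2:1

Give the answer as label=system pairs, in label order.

P=root-2, Q=golden ratio, R=2:1, S=4:3

P = 1654/1175 ≈ 1.408 → root-2 (1.414)
Q = 1716/1061 ≈ 1.617 → golden ratio (1.618)
R = 2480/1235 ≈ 2.008 → 2:1 (2.000)
S = 1450/1093 ≈ 1.327 → 4:3 (1.333)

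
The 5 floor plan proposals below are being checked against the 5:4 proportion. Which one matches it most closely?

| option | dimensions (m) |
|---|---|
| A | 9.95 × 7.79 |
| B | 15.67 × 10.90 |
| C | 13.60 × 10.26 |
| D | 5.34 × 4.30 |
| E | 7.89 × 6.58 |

D

Target 5:4 ≈ 1.250.
A: 1.277 (Δ0.027)  B: 1.438 (Δ0.188)  C: 1.326 (Δ0.076)  D: 1.242 (Δ0.008)  E: 1.199 (Δ0.051)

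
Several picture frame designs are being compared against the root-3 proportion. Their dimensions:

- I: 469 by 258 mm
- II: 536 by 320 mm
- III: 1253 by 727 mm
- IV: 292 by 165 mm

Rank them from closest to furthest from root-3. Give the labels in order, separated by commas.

Ratios: I = 469 / 258 ≈ 1.818; II = 536 / 320 ≈ 1.675; III = 1253 / 727 ≈ 1.724; IV = 292 / 165 ≈ 1.770.
|Δ from 1.732|: I 0.086; II 0.057; III 0.008; IV 0.038.

III, IV, II, I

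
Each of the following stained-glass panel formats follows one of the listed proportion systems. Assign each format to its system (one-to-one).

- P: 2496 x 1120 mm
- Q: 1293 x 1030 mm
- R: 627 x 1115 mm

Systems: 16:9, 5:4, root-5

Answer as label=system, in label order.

P=root-5, Q=5:4, R=16:9

P = 2496/1120 ≈ 2.229 → root-5 (2.236)
Q = 1293/1030 ≈ 1.255 → 5:4 (1.250)
R = 1115/627 ≈ 1.778 → 16:9 (1.778)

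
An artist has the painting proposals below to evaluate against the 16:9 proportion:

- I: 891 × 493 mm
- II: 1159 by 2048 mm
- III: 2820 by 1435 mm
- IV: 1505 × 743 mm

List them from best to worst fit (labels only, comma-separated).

II, I, III, IV

I: 891/493 ≈ 1.807 → |1.807 − 1.778| = 0.029
II: 2048/1159 ≈ 1.767 → |1.767 − 1.778| = 0.011
III: 2820/1435 ≈ 1.965 → |1.965 − 1.778| = 0.187
IV: 1505/743 ≈ 2.026 → |2.026 − 1.778| = 0.248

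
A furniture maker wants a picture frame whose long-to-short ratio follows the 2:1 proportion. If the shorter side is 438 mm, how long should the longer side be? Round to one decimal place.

876.0 mm

2:1 = 2.00000.
Longer side = 438 × 2.00000 ≈ 876.000 → 876.0 mm.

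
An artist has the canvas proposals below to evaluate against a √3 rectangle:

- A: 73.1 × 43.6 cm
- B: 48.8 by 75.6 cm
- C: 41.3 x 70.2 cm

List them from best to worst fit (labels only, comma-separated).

C, A, B

Ratios: A = 73.1 / 43.6 ≈ 1.677; B = 75.6 / 48.8 ≈ 1.549; C = 70.2 / 41.3 ≈ 1.700.
|Δ from 1.732|: A 0.055; B 0.183; C 0.032.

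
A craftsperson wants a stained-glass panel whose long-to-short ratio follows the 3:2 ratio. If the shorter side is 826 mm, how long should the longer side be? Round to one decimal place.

1239.0 mm

3:2 = 1.50000.
Longer side = 826 × 1.50000 ≈ 1239.000 → 1239.0 mm.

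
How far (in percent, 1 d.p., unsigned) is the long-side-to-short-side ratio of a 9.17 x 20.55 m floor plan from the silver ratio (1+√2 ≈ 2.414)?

Ratio = 20.55 / 9.17 ≈ 2.2410.
Ideal silver ratio ≈ 2.4142. |2.2410 − 2.4142| / 2.4142 ≈ 7.17% → 7.2%.

7.2%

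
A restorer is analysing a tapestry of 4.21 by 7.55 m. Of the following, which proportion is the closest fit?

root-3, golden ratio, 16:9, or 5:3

7.55/4.21 ≈ 1.793. Nearest candidates are 16:9 (1.778, off by 0.015) and root-3 (1.732, off by 0.061).

16:9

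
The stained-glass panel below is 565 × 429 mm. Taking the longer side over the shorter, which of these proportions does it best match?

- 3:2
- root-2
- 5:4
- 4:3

565/429 ≈ 1.317. Nearest candidates are 4:3 (1.333, off by 0.016) and 5:4 (1.250, off by 0.067).

4:3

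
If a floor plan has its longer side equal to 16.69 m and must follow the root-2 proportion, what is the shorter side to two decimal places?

root-2 ≈ 1.41421.
Shorter side = 16.69 ÷ 1.41421 ≈ 11.8016 → 11.80 m.

11.80 m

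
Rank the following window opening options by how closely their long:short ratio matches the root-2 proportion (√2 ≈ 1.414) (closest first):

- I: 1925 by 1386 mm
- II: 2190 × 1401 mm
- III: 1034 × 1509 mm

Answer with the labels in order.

I: 1925/1386 ≈ 1.389 → |1.389 − 1.414| = 0.025
II: 2190/1401 ≈ 1.563 → |1.563 − 1.414| = 0.149
III: 1509/1034 ≈ 1.459 → |1.459 − 1.414| = 0.045

I, III, II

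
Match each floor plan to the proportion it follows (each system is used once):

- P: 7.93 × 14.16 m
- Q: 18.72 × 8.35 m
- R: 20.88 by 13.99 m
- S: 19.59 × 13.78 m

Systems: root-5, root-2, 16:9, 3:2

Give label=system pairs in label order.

P=16:9, Q=root-5, R=3:2, S=root-2

P = 14.16/7.93 ≈ 1.786 → 16:9 (1.778)
Q = 18.72/8.35 ≈ 2.242 → root-5 (2.236)
R = 20.88/13.99 ≈ 1.492 → 3:2 (1.500)
S = 19.59/13.78 ≈ 1.422 → root-2 (1.414)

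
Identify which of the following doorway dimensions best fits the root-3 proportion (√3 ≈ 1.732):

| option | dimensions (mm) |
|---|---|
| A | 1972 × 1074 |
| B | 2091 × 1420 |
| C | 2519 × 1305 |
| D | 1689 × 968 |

Ratios (long/short): A ≈ 1.836; B ≈ 1.473; C ≈ 1.930; D ≈ 1.745.
root-3 ≈ 1.732; option D is nearest (Δ 0.013).

D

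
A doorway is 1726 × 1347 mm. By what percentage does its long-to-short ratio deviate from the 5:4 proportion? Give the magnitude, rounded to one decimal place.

Ratio = 1726 / 1347 ≈ 1.2814.
Ideal 5:4 = 1.2500. |1.2814 − 1.2500| / 1.2500 ≈ 2.51% → 2.5%.

2.5%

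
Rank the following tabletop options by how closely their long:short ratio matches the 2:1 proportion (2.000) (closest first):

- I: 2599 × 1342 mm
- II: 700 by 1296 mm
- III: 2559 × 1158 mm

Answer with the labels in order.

Ratios: I = 2599 / 1342 ≈ 1.937; II = 1296 / 700 ≈ 1.851; III = 2559 / 1158 ≈ 2.210.
|Δ from 2.000|: I 0.063; II 0.149; III 0.210.

I, II, III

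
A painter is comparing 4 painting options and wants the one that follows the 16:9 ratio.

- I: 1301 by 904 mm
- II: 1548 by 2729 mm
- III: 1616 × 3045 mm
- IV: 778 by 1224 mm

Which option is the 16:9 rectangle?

Ratios (long/short): I ≈ 1.439; II ≈ 1.763; III ≈ 1.884; IV ≈ 1.573.
16:9 ≈ 1.778; option II is nearest (Δ 0.015).

II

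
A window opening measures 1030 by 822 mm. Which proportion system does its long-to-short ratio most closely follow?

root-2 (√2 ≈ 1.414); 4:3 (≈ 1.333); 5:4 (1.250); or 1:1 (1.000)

1030/822 ≈ 1.253. Nearest candidates are 5:4 (1.250, off by 0.003) and 4:3 (1.333, off by 0.080).

5:4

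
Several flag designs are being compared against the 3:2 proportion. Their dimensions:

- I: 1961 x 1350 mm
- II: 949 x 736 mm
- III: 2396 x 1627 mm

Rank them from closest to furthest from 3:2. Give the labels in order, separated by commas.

Ratios: I = 1961 / 1350 ≈ 1.453; II = 949 / 736 ≈ 1.289; III = 2396 / 1627 ≈ 1.473.
|Δ from 1.500|: I 0.047; II 0.211; III 0.027.

III, I, II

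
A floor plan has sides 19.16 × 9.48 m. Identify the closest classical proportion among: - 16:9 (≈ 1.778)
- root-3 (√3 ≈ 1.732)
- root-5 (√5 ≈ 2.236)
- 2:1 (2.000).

2:1

19.16/9.48 ≈ 2.021. Nearest candidates are 2:1 (2.000, off by 0.021) and root-5 (2.236, off by 0.215).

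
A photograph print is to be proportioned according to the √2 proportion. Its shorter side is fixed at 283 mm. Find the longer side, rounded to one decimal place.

400.2 mm

root-2 ≈ 1.41421.
Longer side = 283 × 1.41421 ≈ 400.221 → 400.2 mm.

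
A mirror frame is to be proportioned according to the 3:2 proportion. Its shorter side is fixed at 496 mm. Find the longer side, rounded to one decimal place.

3:2 = 1.50000.
Longer side = 496 × 1.50000 ≈ 744.000 → 744.0 mm.

744.0 mm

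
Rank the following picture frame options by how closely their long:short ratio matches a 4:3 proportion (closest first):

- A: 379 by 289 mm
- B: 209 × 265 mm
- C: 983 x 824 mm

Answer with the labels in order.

A: 379/289 ≈ 1.311 → |1.311 − 1.333| = 0.022
B: 265/209 ≈ 1.268 → |1.268 − 1.333| = 0.065
C: 983/824 ≈ 1.193 → |1.193 − 1.333| = 0.140

A, B, C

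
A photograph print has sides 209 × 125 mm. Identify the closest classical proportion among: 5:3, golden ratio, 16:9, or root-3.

Ratio = 209 / 125 ≈ 1.672.
Distances: 5:3 1.667 (Δ 0.005); golden ratio 1.618 (Δ 0.054); 16:9 1.778 (Δ 0.106); root-3 1.732 (Δ 0.060).

5:3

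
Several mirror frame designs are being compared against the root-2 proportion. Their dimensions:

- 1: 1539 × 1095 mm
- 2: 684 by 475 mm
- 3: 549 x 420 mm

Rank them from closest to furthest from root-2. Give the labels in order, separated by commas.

1: 1539/1095 ≈ 1.405 → |1.405 − 1.414| = 0.009
2: 684/475 ≈ 1.440 → |1.440 − 1.414| = 0.026
3: 549/420 ≈ 1.307 → |1.307 − 1.414| = 0.107

1, 2, 3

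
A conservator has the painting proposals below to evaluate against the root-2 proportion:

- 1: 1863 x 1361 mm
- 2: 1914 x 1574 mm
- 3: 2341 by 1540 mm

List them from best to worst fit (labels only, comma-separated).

1: 1863/1361 ≈ 1.369 → |1.369 − 1.414| = 0.045
2: 1914/1574 ≈ 1.216 → |1.216 − 1.414| = 0.198
3: 2341/1540 ≈ 1.520 → |1.520 − 1.414| = 0.106

1, 3, 2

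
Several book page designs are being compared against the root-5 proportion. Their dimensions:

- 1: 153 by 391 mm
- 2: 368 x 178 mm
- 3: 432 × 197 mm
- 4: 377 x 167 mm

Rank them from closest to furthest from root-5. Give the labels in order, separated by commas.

Ratios: 1 = 391 / 153 ≈ 2.556; 2 = 368 / 178 ≈ 2.067; 3 = 432 / 197 ≈ 2.193; 4 = 377 / 167 ≈ 2.257.
|Δ from 2.236|: 1 0.320; 2 0.169; 3 0.043; 4 0.021.

4, 3, 2, 1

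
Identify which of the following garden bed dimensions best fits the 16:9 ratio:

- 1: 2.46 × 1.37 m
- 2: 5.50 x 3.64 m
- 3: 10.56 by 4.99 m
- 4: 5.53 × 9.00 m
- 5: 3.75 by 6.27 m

Target 16:9 ≈ 1.778.
1: 1.796 (Δ0.018)  2: 1.511 (Δ0.267)  3: 2.116 (Δ0.338)  4: 1.627 (Δ0.151)  5: 1.672 (Δ0.106)

1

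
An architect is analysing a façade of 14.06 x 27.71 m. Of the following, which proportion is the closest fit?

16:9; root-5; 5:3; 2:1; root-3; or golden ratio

2:1

Ratio = 27.71 / 14.06 ≈ 1.971.
Distances: 16:9 1.778 (Δ 0.193); root-5 2.236 (Δ 0.265); 5:3 1.667 (Δ 0.304); 2:1 2.000 (Δ 0.029); root-3 1.732 (Δ 0.239); golden ratio 1.618 (Δ 0.353).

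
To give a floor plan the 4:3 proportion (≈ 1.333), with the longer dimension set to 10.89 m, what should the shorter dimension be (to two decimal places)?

8.17 m

4:3 ≈ 1.33333.
Shorter side = 10.89 ÷ 1.33333 ≈ 8.1675 → 8.17 m.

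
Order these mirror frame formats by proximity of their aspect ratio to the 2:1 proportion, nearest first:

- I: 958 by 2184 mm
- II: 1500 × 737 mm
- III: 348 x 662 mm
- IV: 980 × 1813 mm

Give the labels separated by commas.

II, III, IV, I

I: 2184/958 ≈ 2.280 → |2.280 − 2.000| = 0.280
II: 1500/737 ≈ 2.035 → |2.035 − 2.000| = 0.035
III: 662/348 ≈ 1.902 → |1.902 − 2.000| = 0.098
IV: 1813/980 ≈ 1.850 → |1.850 − 2.000| = 0.150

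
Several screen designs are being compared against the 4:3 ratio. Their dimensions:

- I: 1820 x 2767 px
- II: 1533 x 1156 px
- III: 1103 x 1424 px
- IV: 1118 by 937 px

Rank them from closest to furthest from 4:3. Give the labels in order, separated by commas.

I: 2767/1820 ≈ 1.520 → |1.520 − 1.333| = 0.187
II: 1533/1156 ≈ 1.326 → |1.326 − 1.333| = 0.007
III: 1424/1103 ≈ 1.291 → |1.291 − 1.333| = 0.042
IV: 1118/937 ≈ 1.193 → |1.193 − 1.333| = 0.140

II, III, IV, I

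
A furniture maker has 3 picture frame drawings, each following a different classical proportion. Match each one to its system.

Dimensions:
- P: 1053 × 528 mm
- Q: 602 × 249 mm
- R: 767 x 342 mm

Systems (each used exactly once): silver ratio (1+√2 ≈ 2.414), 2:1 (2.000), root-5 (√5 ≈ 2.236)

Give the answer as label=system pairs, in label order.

P=2:1, Q=silver ratio, R=root-5

Ratios: P ≈ 1.994; Q ≈ 2.418; R ≈ 2.243.
Targets: silver ratio ≈ 2.414; 2:1 ≈ 2.000; root-5 ≈ 2.236.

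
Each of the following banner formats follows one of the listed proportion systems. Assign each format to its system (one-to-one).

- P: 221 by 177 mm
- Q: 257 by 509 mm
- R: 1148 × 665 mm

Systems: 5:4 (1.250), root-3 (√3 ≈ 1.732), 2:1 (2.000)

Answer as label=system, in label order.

P=5:4, Q=2:1, R=root-3

P = 221/177 ≈ 1.249 → 5:4 (1.250)
Q = 509/257 ≈ 1.981 → 2:1 (2.000)
R = 1148/665 ≈ 1.726 → root-3 (1.732)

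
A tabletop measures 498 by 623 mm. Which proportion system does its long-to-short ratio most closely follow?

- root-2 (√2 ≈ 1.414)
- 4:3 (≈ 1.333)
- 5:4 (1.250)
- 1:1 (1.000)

Ratio = 623 / 498 ≈ 1.251.
Distances: root-2 1.414 (Δ 0.163); 4:3 1.333 (Δ 0.082); 5:4 1.250 (Δ 0.001); 1:1 1.000 (Δ 0.251).

5:4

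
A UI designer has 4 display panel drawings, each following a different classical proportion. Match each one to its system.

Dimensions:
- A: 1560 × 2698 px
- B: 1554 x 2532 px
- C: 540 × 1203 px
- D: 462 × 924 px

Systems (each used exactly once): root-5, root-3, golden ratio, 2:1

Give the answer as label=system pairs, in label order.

A = 2698/1560 ≈ 1.729 → root-3 (1.732)
B = 2532/1554 ≈ 1.629 → golden ratio (1.618)
C = 1203/540 ≈ 2.228 → root-5 (2.236)
D = 924/462 ≈ 2.000 → 2:1 (2.000)

A=root-3, B=golden ratio, C=root-5, D=2:1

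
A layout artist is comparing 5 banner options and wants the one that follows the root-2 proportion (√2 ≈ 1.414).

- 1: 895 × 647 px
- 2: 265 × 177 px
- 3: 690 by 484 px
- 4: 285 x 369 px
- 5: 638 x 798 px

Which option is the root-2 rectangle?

3

Target root-2 ≈ 1.414.
1: 1.383 (Δ0.031)  2: 1.497 (Δ0.083)  3: 1.426 (Δ0.012)  4: 1.295 (Δ0.119)  5: 1.251 (Δ0.163)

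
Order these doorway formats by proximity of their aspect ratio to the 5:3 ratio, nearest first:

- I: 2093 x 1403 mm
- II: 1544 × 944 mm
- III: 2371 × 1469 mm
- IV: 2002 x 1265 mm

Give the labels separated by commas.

Ratios: I = 2093 / 1403 ≈ 1.492; II = 1544 / 944 ≈ 1.636; III = 2371 / 1469 ≈ 1.614; IV = 2002 / 1265 ≈ 1.583.
|Δ from 1.667|: I 0.175; II 0.031; III 0.053; IV 0.084.

II, III, IV, I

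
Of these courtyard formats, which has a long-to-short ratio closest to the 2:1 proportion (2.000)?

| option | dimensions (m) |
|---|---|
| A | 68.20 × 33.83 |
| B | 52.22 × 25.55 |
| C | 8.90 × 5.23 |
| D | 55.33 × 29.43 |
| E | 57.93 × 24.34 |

Ratios (long/short): A ≈ 2.016; B ≈ 2.044; C ≈ 1.702; D ≈ 1.880; E ≈ 2.380.
2:1 ≈ 2.000; option A is nearest (Δ 0.016).

A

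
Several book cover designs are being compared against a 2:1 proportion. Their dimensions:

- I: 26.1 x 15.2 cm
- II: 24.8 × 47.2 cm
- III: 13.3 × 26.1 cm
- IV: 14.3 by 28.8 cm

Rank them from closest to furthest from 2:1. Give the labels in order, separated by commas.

IV, III, II, I

Ratios: I = 26.1 / 15.2 ≈ 1.717; II = 47.2 / 24.8 ≈ 1.903; III = 26.1 / 13.3 ≈ 1.962; IV = 28.8 / 14.3 ≈ 2.014.
|Δ from 2.000|: I 0.283; II 0.097; III 0.038; IV 0.014.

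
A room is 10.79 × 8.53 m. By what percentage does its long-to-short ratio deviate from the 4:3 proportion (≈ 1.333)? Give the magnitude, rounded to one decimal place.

5.1%

Ratio = 10.79 / 8.53 ≈ 1.2649.
Ideal 4:3 ≈ 1.3333. |1.2649 − 1.3333| / 1.3333 ≈ 5.13% → 5.1%.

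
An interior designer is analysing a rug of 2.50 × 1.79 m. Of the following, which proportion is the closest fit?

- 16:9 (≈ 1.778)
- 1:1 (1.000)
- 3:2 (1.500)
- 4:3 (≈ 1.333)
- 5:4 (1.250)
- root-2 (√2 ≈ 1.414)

Ratio = 2.50 / 1.79 ≈ 1.397.
Distances: 16:9 1.778 (Δ 0.381); 1:1 1.000 (Δ 0.397); 3:2 1.500 (Δ 0.103); 4:3 1.333 (Δ 0.064); 5:4 1.250 (Δ 0.147); root-2 1.414 (Δ 0.017).

root-2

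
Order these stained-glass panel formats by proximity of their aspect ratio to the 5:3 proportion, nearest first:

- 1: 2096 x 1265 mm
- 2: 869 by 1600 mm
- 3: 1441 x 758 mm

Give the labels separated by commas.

1, 2, 3

1: 2096/1265 ≈ 1.657 → |1.657 − 1.667| = 0.010
2: 1600/869 ≈ 1.841 → |1.841 − 1.667| = 0.174
3: 1441/758 ≈ 1.901 → |1.901 − 1.667| = 0.234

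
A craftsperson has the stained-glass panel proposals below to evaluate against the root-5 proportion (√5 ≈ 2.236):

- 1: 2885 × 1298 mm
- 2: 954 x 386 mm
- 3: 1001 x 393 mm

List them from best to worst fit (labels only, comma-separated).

1, 2, 3

Ratios: 1 = 2885 / 1298 ≈ 2.223; 2 = 954 / 386 ≈ 2.472; 3 = 1001 / 393 ≈ 2.547.
|Δ from 2.236|: 1 0.013; 2 0.236; 3 0.311.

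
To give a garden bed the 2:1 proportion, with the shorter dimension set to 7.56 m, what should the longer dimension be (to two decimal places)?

15.12 m

2:1 = 2.00000.
Longer side = 7.56 × 2.00000 ≈ 15.1200 → 15.12 m.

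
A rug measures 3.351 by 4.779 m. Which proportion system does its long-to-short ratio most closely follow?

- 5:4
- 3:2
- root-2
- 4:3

4.779/3.351 ≈ 1.426. Nearest candidates are root-2 (1.414, off by 0.012) and 3:2 (1.500, off by 0.074).

root-2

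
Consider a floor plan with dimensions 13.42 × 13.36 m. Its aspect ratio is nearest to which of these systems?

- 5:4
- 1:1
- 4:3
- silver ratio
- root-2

1:1

Ratio = 13.42 / 13.36 ≈ 1.004.
Distances: 5:4 1.250 (Δ 0.246); 1:1 1.000 (Δ 0.004); 4:3 1.333 (Δ 0.329); silver ratio 2.414 (Δ 1.410); root-2 1.414 (Δ 0.410).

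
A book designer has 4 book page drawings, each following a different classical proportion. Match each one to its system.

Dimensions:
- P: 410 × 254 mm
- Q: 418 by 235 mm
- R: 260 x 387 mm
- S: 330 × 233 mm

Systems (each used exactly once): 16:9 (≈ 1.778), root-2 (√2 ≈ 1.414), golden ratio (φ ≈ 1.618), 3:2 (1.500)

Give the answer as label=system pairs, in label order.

Ratios: P ≈ 1.614; Q ≈ 1.779; R ≈ 1.488; S ≈ 1.416.
Targets: 16:9 ≈ 1.778; root-2 ≈ 1.414; golden ratio ≈ 1.618; 3:2 ≈ 1.500.

P=golden ratio, Q=16:9, R=3:2, S=root-2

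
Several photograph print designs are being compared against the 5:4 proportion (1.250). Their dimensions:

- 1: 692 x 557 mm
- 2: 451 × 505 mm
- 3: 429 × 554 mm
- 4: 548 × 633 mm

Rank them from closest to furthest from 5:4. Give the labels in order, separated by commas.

1: 692/557 ≈ 1.242 → |1.242 − 1.250| = 0.008
2: 505/451 ≈ 1.120 → |1.120 − 1.250| = 0.130
3: 554/429 ≈ 1.291 → |1.291 − 1.250| = 0.041
4: 633/548 ≈ 1.155 → |1.155 − 1.250| = 0.095

1, 3, 4, 2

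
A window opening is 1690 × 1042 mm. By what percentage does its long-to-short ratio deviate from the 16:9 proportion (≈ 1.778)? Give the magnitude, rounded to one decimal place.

Ratio = 1690 / 1042 ≈ 1.6219.
Ideal 16:9 ≈ 1.7778. |1.6219 − 1.7778| / 1.7778 ≈ 8.77% → 8.8%.

8.8%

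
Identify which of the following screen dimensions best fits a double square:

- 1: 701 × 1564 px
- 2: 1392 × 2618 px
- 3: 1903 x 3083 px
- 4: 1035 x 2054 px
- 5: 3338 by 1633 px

4

Target 2:1 ≈ 2.000.
1: 2.231 (Δ0.231)  2: 1.881 (Δ0.119)  3: 1.620 (Δ0.380)  4: 1.985 (Δ0.015)  5: 2.044 (Δ0.044)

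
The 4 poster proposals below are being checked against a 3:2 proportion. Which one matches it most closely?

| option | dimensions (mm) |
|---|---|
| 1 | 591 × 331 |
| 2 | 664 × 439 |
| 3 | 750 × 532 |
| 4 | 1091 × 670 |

2

Ratios (long/short): 1 ≈ 1.785; 2 ≈ 1.513; 3 ≈ 1.410; 4 ≈ 1.628.
3:2 ≈ 1.500; option 2 is nearest (Δ 0.013).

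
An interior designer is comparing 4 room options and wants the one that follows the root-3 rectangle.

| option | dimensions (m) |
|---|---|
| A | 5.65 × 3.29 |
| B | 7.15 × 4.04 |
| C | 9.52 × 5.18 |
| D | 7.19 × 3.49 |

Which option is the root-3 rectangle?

A

Ratios (long/short): A ≈ 1.717; B ≈ 1.770; C ≈ 1.838; D ≈ 2.060.
root-3 ≈ 1.732; option A is nearest (Δ 0.015).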